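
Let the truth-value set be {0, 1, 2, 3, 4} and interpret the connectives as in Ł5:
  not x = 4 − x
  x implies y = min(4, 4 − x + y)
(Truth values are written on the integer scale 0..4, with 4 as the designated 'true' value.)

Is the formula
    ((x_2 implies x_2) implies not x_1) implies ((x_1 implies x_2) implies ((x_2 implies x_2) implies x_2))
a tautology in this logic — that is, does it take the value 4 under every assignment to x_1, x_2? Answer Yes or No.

No

Counterexample: take x_1 = 0, x_2 = 0.
x_2 implies x_2 = 0 implies 0 = 4
not x_1 = not 0 = 4
(x_2 implies x_2) implies not x_1 = 4 implies 4 = 4
x_1 implies x_2 = 0 implies 0 = 4
x_2 implies x_2 = 0 implies 0 = 4
(x_2 implies x_2) implies x_2 = 4 implies 0 = 0
(x_1 implies x_2) implies ((x_2 implies x_2) implies x_2) = 4 implies 0 = 0
((x_2 implies x_2) implies not x_1) implies ((x_1 implies x_2) implies ((x_2 implies x_2) implies x_2)) = 4 implies 0 = 0
This gives 0 ≠ 4.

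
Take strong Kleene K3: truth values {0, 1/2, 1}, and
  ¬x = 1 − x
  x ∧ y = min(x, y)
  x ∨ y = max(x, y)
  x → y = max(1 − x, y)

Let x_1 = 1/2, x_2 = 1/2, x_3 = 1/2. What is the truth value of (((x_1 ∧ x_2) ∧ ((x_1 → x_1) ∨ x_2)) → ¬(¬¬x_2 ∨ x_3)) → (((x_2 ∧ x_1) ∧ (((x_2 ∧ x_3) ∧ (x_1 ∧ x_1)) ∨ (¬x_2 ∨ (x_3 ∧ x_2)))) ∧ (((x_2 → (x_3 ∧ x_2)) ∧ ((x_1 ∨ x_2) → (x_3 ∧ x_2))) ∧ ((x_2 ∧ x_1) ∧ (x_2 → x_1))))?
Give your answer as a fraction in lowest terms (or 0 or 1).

1/2

x_1 ∧ x_2 = 1/2 ∧ 1/2 = 1/2
x_1 → x_1 = 1/2 → 1/2 = 1/2
(x_1 → x_1) ∨ x_2 = 1/2 ∨ 1/2 = 1/2
(x_1 ∧ x_2) ∧ ((x_1 → x_1) ∨ x_2) = 1/2 ∧ 1/2 = 1/2
¬x_2 = ¬1/2 = 1/2
¬¬x_2 = ¬1/2 = 1/2
¬¬x_2 ∨ x_3 = 1/2 ∨ 1/2 = 1/2
¬(¬¬x_2 ∨ x_3) = ¬1/2 = 1/2
((x_1 ∧ x_2) ∧ ((x_1 → x_1) ∨ x_2)) → ¬(¬¬x_2 ∨ x_3) = 1/2 → 1/2 = 1/2
x_2 ∧ x_1 = 1/2 ∧ 1/2 = 1/2
x_2 ∧ x_3 = 1/2 ∧ 1/2 = 1/2
x_1 ∧ x_1 = 1/2 ∧ 1/2 = 1/2
(x_2 ∧ x_3) ∧ (x_1 ∧ x_1) = 1/2 ∧ 1/2 = 1/2
¬x_2 = ¬1/2 = 1/2
x_3 ∧ x_2 = 1/2 ∧ 1/2 = 1/2
¬x_2 ∨ (x_3 ∧ x_2) = 1/2 ∨ 1/2 = 1/2
((x_2 ∧ x_3) ∧ (x_1 ∧ x_1)) ∨ (¬x_2 ∨ (x_3 ∧ x_2)) = 1/2 ∨ 1/2 = 1/2
(x_2 ∧ x_1) ∧ (((x_2 ∧ x_3) ∧ (x_1 ∧ x_1)) ∨ (¬x_2 ∨ (x_3 ∧ x_2))) = 1/2 ∧ 1/2 = 1/2
x_3 ∧ x_2 = 1/2 ∧ 1/2 = 1/2
x_2 → (x_3 ∧ x_2) = 1/2 → 1/2 = 1/2
x_1 ∨ x_2 = 1/2 ∨ 1/2 = 1/2
x_3 ∧ x_2 = 1/2 ∧ 1/2 = 1/2
(x_1 ∨ x_2) → (x_3 ∧ x_2) = 1/2 → 1/2 = 1/2
(x_2 → (x_3 ∧ x_2)) ∧ ((x_1 ∨ x_2) → (x_3 ∧ x_2)) = 1/2 ∧ 1/2 = 1/2
x_2 ∧ x_1 = 1/2 ∧ 1/2 = 1/2
x_2 → x_1 = 1/2 → 1/2 = 1/2
(x_2 ∧ x_1) ∧ (x_2 → x_1) = 1/2 ∧ 1/2 = 1/2
((x_2 → (x_3 ∧ x_2)) ∧ ((x_1 ∨ x_2) → (x_3 ∧ x_2))) ∧ ((x_2 ∧ x_1) ∧ (x_2 → x_1)) = 1/2 ∧ 1/2 = 1/2
((x_2 ∧ x_1) ∧ (((x_2 ∧ x_3) ∧ (x_1 ∧ x_1)) ∨ (¬x_2 ∨ (x_3 ∧ x_2)))) ∧ (((x_2 → (x_3 ∧ x_2)) ∧ ((x_1 ∨ x_2) → (x_3 ∧ x_2))) ∧ ((x_2 ∧ x_1) ∧ (x_2 → x_1))) = 1/2 ∧ 1/2 = 1/2
(((x_1 ∧ x_2) ∧ ((x_1 → x_1) ∨ x_2)) → ¬(¬¬x_2 ∨ x_3)) → (((x_2 ∧ x_1) ∧ (((x_2 ∧ x_3) ∧ (x_1 ∧ x_1)) ∨ (¬x_2 ∨ (x_3 ∧ x_2)))) ∧ (((x_2 → (x_3 ∧ x_2)) ∧ ((x_1 ∨ x_2) → (x_3 ∧ x_2))) ∧ ((x_2 ∧ x_1) ∧ (x_2 → x_1)))) = 1/2 → 1/2 = 1/2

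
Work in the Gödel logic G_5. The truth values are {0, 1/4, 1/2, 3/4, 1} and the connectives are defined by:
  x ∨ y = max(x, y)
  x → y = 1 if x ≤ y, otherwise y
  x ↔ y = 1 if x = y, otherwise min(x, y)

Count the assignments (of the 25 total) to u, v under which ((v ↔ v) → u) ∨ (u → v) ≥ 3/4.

22

value 1: 19 assignments (counts)
value 3/4: 3 assignments (counts)
value 1/2: 2 assignments
value 1/4: 1 assignment
So 22 of the 25 assignments meet the threshold.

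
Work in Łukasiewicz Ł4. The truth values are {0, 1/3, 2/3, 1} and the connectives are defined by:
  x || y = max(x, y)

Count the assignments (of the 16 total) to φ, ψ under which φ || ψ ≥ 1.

φ = 0, ψ = 0 ↦ 0  <
φ = 0, ψ = 1/3 ↦ 1/3  <
φ = 0, ψ = 2/3 ↦ 2/3  <
φ = 0, ψ = 1 ↦ 1  ≥
φ = 1/3, ψ = 0 ↦ 1/3  <
φ = 1/3, ψ = 1/3 ↦ 1/3  <
φ = 1/3, ψ = 2/3 ↦ 2/3  <
φ = 1/3, ψ = 1 ↦ 1  ≥
φ = 2/3, ψ = 0 ↦ 2/3  <
φ = 2/3, ψ = 1/3 ↦ 2/3  <
φ = 2/3, ψ = 2/3 ↦ 2/3  <
φ = 2/3, ψ = 1 ↦ 1  ≥
φ = 1, ψ = 0 ↦ 1  ≥
φ = 1, ψ = 1/3 ↦ 1  ≥
φ = 1, ψ = 2/3 ↦ 1  ≥
φ = 1, ψ = 1 ↦ 1  ≥
So 7 of the 16 assignments meet the threshold.

7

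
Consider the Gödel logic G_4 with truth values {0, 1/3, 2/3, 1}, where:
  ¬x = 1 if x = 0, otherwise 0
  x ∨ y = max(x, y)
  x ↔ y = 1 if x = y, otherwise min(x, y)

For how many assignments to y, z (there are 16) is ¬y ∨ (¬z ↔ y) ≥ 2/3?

y = 0, z = 0 ↦ 1  ≥
y = 0, z = 1/3 ↦ 1  ≥
y = 0, z = 2/3 ↦ 1  ≥
y = 0, z = 1 ↦ 1  ≥
y = 1/3, z = 0 ↦ 1/3  <
y = 1/3, z = 1/3 ↦ 0  <
y = 1/3, z = 2/3 ↦ 0  <
y = 1/3, z = 1 ↦ 0  <
y = 2/3, z = 0 ↦ 2/3  ≥
y = 2/3, z = 1/3 ↦ 0  <
y = 2/3, z = 2/3 ↦ 0  <
y = 2/3, z = 1 ↦ 0  <
y = 1, z = 0 ↦ 1  ≥
y = 1, z = 1/3 ↦ 0  <
y = 1, z = 2/3 ↦ 0  <
y = 1, z = 1 ↦ 0  <
So 6 of the 16 assignments meet the threshold.

6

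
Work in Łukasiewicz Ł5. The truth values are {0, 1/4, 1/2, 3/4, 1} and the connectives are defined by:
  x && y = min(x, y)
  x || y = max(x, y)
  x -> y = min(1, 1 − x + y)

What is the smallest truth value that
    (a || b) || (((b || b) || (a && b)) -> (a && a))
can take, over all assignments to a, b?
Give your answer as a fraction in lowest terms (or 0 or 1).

1/2

Take a = 0, b = 1/2:
a || b = 0 || 1/2 = 1/2
b || b = 1/2 || 1/2 = 1/2
a && b = 0 && 1/2 = 0
(b || b) || (a && b) = 1/2 || 0 = 1/2
a && a = 0 && 0 = 0
((b || b) || (a && b)) -> (a && a) = 1/2 -> 0 = 1/2
(a || b) || (((b || b) || (a && b)) -> (a && a)) = 1/2 || 1/2 = 1/2
No assignment yields a value below 1/2, so this is the minimum.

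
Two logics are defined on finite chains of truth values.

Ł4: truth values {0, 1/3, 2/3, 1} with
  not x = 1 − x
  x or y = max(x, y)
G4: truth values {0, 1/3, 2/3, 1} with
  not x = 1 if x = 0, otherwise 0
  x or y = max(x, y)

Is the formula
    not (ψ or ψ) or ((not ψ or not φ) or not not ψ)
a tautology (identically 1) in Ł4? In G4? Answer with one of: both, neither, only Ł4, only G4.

only G4

In Ł4: at φ = 1/3, ψ = 1/3 the value is 2/3 — not a tautology.
In G4: every assignment gives 1 — tautology.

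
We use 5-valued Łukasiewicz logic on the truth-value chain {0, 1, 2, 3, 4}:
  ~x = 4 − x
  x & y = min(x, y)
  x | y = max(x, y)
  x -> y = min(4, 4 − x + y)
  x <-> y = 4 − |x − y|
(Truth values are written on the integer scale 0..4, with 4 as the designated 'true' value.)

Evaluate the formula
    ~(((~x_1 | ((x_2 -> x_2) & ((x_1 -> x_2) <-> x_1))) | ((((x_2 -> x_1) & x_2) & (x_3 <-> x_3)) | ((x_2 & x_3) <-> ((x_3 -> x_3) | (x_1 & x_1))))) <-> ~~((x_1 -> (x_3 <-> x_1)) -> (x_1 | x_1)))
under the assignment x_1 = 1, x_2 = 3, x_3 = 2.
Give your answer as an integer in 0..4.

~x_1 = ~1 = 3
x_2 -> x_2 = 3 -> 3 = 4
x_1 -> x_2 = 1 -> 3 = 4
(x_1 -> x_2) <-> x_1 = 4 <-> 1 = 1
(x_2 -> x_2) & ((x_1 -> x_2) <-> x_1) = 4 & 1 = 1
~x_1 | ((x_2 -> x_2) & ((x_1 -> x_2) <-> x_1)) = 3 | 1 = 3
x_2 -> x_1 = 3 -> 1 = 2
(x_2 -> x_1) & x_2 = 2 & 3 = 2
x_3 <-> x_3 = 2 <-> 2 = 4
((x_2 -> x_1) & x_2) & (x_3 <-> x_3) = 2 & 4 = 2
x_2 & x_3 = 3 & 2 = 2
x_3 -> x_3 = 2 -> 2 = 4
x_1 & x_1 = 1 & 1 = 1
(x_3 -> x_3) | (x_1 & x_1) = 4 | 1 = 4
(x_2 & x_3) <-> ((x_3 -> x_3) | (x_1 & x_1)) = 2 <-> 4 = 2
(((x_2 -> x_1) & x_2) & (x_3 <-> x_3)) | ((x_2 & x_3) <-> ((x_3 -> x_3) | (x_1 & x_1))) = 2 | 2 = 2
(~x_1 | ((x_2 -> x_2) & ((x_1 -> x_2) <-> x_1))) | ((((x_2 -> x_1) & x_2) & (x_3 <-> x_3)) | ((x_2 & x_3) <-> ((x_3 -> x_3) | (x_1 & x_1)))) = 3 | 2 = 3
x_3 <-> x_1 = 2 <-> 1 = 3
x_1 -> (x_3 <-> x_1) = 1 -> 3 = 4
x_1 | x_1 = 1 | 1 = 1
(x_1 -> (x_3 <-> x_1)) -> (x_1 | x_1) = 4 -> 1 = 1
~((x_1 -> (x_3 <-> x_1)) -> (x_1 | x_1)) = ~1 = 3
~~((x_1 -> (x_3 <-> x_1)) -> (x_1 | x_1)) = ~3 = 1
((~x_1 | ((x_2 -> x_2) & ((x_1 -> x_2) <-> x_1))) | ((((x_2 -> x_1) & x_2) & (x_3 <-> x_3)) | ((x_2 & x_3) <-> ((x_3 -> x_3) | (x_1 & x_1))))) <-> ~~((x_1 -> (x_3 <-> x_1)) -> (x_1 | x_1)) = 3 <-> 1 = 2
~(((~x_1 | ((x_2 -> x_2) & ((x_1 -> x_2) <-> x_1))) | ((((x_2 -> x_1) & x_2) & (x_3 <-> x_3)) | ((x_2 & x_3) <-> ((x_3 -> x_3) | (x_1 & x_1))))) <-> ~~((x_1 -> (x_3 <-> x_1)) -> (x_1 | x_1))) = ~2 = 2

2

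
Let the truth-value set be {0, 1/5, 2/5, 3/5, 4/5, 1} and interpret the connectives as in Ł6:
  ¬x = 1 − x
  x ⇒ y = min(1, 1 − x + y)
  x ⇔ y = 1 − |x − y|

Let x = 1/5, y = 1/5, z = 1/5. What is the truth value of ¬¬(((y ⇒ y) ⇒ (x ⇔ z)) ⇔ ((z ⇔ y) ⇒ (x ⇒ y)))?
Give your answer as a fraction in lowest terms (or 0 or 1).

1

y ⇒ y = 1/5 ⇒ 1/5 = 1
x ⇔ z = 1/5 ⇔ 1/5 = 1
(y ⇒ y) ⇒ (x ⇔ z) = 1 ⇒ 1 = 1
z ⇔ y = 1/5 ⇔ 1/5 = 1
x ⇒ y = 1/5 ⇒ 1/5 = 1
(z ⇔ y) ⇒ (x ⇒ y) = 1 ⇒ 1 = 1
((y ⇒ y) ⇒ (x ⇔ z)) ⇔ ((z ⇔ y) ⇒ (x ⇒ y)) = 1 ⇔ 1 = 1
¬(((y ⇒ y) ⇒ (x ⇔ z)) ⇔ ((z ⇔ y) ⇒ (x ⇒ y))) = ¬1 = 0
¬¬(((y ⇒ y) ⇒ (x ⇔ z)) ⇔ ((z ⇔ y) ⇒ (x ⇒ y))) = ¬0 = 1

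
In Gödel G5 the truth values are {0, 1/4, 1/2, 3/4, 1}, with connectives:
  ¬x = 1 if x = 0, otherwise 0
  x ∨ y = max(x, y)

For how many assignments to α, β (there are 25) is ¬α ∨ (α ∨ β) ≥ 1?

13

value 1: 13 assignments (counts)
value 3/4: 6 assignments
value 1/2: 4 assignments
value 1/4: 2 assignments
So 13 of the 25 assignments meet the threshold.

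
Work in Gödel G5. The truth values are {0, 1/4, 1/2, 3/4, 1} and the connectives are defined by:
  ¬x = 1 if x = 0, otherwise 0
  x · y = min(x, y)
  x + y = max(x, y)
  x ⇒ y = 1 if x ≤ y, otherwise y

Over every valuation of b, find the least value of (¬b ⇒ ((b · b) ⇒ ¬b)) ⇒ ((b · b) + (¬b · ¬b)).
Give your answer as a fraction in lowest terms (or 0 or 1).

Take b = 1/4:
¬b = ¬1/4 = 0
b · b = 1/4 · 1/4 = 1/4
¬b = ¬1/4 = 0
(b · b) ⇒ ¬b = 1/4 ⇒ 0 = 0
¬b ⇒ ((b · b) ⇒ ¬b) = 0 ⇒ 0 = 1
b · b = 1/4 · 1/4 = 1/4
¬b = ¬1/4 = 0
¬b = ¬1/4 = 0
¬b · ¬b = 0 · 0 = 0
(b · b) + (¬b · ¬b) = 1/4 + 0 = 1/4
(¬b ⇒ ((b · b) ⇒ ¬b)) ⇒ ((b · b) + (¬b · ¬b)) = 1 ⇒ 1/4 = 1/4
No assignment yields a value below 1/4, so this is the minimum.

1/4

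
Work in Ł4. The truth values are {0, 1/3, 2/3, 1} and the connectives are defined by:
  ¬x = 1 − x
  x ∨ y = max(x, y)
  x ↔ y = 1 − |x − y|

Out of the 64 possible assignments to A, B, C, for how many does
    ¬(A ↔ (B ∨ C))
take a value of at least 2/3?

24

value 1: 8 assignments (counts)
value 2/3: 16 assignments (counts)
value 1/3: 24 assignments
value 0: 16 assignments
So 24 of the 64 assignments meet the threshold.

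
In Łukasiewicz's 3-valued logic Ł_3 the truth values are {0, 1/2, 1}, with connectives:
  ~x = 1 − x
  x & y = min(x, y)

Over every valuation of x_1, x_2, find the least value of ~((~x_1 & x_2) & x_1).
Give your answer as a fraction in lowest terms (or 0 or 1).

Take x_1 = 1/2, x_2 = 1/2:
~x_1 = ~1/2 = 1/2
~x_1 & x_2 = 1/2 & 1/2 = 1/2
(~x_1 & x_2) & x_1 = 1/2 & 1/2 = 1/2
~((~x_1 & x_2) & x_1) = ~1/2 = 1/2
No assignment yields a value below 1/2, so this is the minimum.

1/2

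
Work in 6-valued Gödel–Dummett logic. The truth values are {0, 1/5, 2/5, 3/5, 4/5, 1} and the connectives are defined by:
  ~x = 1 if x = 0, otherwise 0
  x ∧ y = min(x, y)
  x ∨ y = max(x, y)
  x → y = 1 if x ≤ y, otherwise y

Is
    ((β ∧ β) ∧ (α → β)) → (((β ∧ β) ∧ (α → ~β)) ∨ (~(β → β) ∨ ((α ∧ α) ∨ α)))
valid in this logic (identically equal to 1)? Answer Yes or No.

No

Counterexample: take α = 1/5, β = 2/5.
β ∧ β = 2/5 ∧ 2/5 = 2/5
α → β = 1/5 → 2/5 = 1
(β ∧ β) ∧ (α → β) = 2/5 ∧ 1 = 2/5
β ∧ β = 2/5 ∧ 2/5 = 2/5
~β = ~2/5 = 0
α → ~β = 1/5 → 0 = 0
(β ∧ β) ∧ (α → ~β) = 2/5 ∧ 0 = 0
β → β = 2/5 → 2/5 = 1
~(β → β) = ~1 = 0
α ∧ α = 1/5 ∧ 1/5 = 1/5
(α ∧ α) ∨ α = 1/5 ∨ 1/5 = 1/5
~(β → β) ∨ ((α ∧ α) ∨ α) = 0 ∨ 1/5 = 1/5
((β ∧ β) ∧ (α → ~β)) ∨ (~(β → β) ∨ ((α ∧ α) ∨ α)) = 0 ∨ 1/5 = 1/5
((β ∧ β) ∧ (α → β)) → (((β ∧ β) ∧ (α → ~β)) ∨ (~(β → β) ∨ ((α ∧ α) ∨ α))) = 2/5 → 1/5 = 1/5
This gives 1/5 ≠ 1.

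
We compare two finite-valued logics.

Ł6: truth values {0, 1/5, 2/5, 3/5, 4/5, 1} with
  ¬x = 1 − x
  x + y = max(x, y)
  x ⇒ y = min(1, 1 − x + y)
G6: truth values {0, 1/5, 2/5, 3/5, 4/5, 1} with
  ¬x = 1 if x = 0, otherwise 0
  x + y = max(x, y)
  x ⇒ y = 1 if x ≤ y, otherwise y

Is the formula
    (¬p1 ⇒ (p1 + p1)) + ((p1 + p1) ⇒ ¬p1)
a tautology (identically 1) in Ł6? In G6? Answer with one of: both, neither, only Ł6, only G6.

both

In Ł6: every assignment gives 1 — tautology.
In G6: every assignment gives 1 — tautology.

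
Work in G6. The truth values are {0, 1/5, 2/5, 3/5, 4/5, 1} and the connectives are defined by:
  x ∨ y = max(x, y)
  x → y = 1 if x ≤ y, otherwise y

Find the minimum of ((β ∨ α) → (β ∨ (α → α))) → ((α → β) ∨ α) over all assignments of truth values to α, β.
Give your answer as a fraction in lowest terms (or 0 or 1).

Take α = 1/5, β = 0:
β ∨ α = 0 ∨ 1/5 = 1/5
α → α = 1/5 → 1/5 = 1
β ∨ (α → α) = 0 ∨ 1 = 1
(β ∨ α) → (β ∨ (α → α)) = 1/5 → 1 = 1
α → β = 1/5 → 0 = 0
(α → β) ∨ α = 0 ∨ 1/5 = 1/5
((β ∨ α) → (β ∨ (α → α))) → ((α → β) ∨ α) = 1 → 1/5 = 1/5
No assignment yields a value below 1/5, so this is the minimum.

1/5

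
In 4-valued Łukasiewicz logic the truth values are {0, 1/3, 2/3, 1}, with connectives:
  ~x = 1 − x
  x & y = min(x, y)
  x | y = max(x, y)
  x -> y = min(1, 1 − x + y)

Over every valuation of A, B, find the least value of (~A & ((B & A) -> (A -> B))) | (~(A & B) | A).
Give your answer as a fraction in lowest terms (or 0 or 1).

2/3

Take A = 1/3, B = 1/3:
~A = ~1/3 = 2/3
B & A = 1/3 & 1/3 = 1/3
A -> B = 1/3 -> 1/3 = 1
(B & A) -> (A -> B) = 1/3 -> 1 = 1
~A & ((B & A) -> (A -> B)) = 2/3 & 1 = 2/3
A & B = 1/3 & 1/3 = 1/3
~(A & B) = ~1/3 = 2/3
~(A & B) | A = 2/3 | 1/3 = 2/3
(~A & ((B & A) -> (A -> B))) | (~(A & B) | A) = 2/3 | 2/3 = 2/3
No assignment yields a value below 2/3, so this is the minimum.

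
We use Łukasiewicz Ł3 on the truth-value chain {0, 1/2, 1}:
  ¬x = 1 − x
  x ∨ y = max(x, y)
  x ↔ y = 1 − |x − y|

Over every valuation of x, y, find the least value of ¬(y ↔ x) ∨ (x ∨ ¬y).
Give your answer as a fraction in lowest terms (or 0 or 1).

Take x = 0, y = 1/2:
y ↔ x = 1/2 ↔ 0 = 1/2
¬(y ↔ x) = ¬1/2 = 1/2
¬y = ¬1/2 = 1/2
x ∨ ¬y = 0 ∨ 1/2 = 1/2
¬(y ↔ x) ∨ (x ∨ ¬y) = 1/2 ∨ 1/2 = 1/2
No assignment yields a value below 1/2, so this is the minimum.

1/2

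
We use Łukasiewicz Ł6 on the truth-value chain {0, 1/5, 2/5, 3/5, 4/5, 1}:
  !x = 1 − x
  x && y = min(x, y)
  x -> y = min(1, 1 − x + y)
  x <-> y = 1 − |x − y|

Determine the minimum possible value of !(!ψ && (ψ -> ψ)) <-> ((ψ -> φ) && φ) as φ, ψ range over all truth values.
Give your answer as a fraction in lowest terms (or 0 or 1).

Take φ = 0, ψ = 1:
!ψ = !1 = 0
ψ -> ψ = 1 -> 1 = 1
!ψ && (ψ -> ψ) = 0 && 1 = 0
!(!ψ && (ψ -> ψ)) = !0 = 1
ψ -> φ = 1 -> 0 = 0
(ψ -> φ) && φ = 0 && 0 = 0
!(!ψ && (ψ -> ψ)) <-> ((ψ -> φ) && φ) = 1 <-> 0 = 0
No assignment yields a value below 0, so this is the minimum.

0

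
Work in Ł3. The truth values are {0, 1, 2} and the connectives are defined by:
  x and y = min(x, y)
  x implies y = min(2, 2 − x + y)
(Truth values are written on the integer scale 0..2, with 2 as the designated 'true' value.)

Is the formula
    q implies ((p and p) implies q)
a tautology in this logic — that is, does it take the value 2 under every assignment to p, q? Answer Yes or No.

Yes

p = 0, q = 0 ↦ 2
p = 0, q = 1 ↦ 2
p = 0, q = 2 ↦ 2
p = 1, q = 0 ↦ 2
p = 1, q = 1 ↦ 2
p = 1, q = 2 ↦ 2
p = 2, q = 0 ↦ 2
p = 2, q = 1 ↦ 2
p = 2, q = 2 ↦ 2
Every assignment gives a value ≥ 2.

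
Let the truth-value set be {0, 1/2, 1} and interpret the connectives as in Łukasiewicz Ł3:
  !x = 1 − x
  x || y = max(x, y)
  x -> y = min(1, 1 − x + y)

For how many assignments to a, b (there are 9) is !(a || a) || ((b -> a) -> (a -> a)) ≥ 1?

a = 0, b = 0 ↦ 1  ≥
a = 0, b = 1/2 ↦ 1  ≥
a = 0, b = 1 ↦ 1  ≥
a = 1/2, b = 0 ↦ 1  ≥
a = 1/2, b = 1/2 ↦ 1  ≥
a = 1/2, b = 1 ↦ 1  ≥
a = 1, b = 0 ↦ 1  ≥
a = 1, b = 1/2 ↦ 1  ≥
a = 1, b = 1 ↦ 1  ≥
So 9 of the 9 assignments meet the threshold.

9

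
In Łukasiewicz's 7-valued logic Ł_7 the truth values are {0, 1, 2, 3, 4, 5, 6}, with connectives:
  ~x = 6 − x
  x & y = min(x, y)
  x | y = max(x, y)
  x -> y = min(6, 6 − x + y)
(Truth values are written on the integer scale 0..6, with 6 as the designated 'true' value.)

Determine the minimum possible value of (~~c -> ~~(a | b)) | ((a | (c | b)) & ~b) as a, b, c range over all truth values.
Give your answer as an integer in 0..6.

3

Take a = 0, b = 0, c = 3:
~c = ~3 = 3
~~c = ~3 = 3
a | b = 0 | 0 = 0
~(a | b) = ~0 = 6
~~(a | b) = ~6 = 0
~~c -> ~~(a | b) = 3 -> 0 = 3
c | b = 3 | 0 = 3
a | (c | b) = 0 | 3 = 3
~b = ~0 = 6
(a | (c | b)) & ~b = 3 & 6 = 3
(~~c -> ~~(a | b)) | ((a | (c | b)) & ~b) = 3 | 3 = 3
No assignment yields a value below 3, so this is the minimum.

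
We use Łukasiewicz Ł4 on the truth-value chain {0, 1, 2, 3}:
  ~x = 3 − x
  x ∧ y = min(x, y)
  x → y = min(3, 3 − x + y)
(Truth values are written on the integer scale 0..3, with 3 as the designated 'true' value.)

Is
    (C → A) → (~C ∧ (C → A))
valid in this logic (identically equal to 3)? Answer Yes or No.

No

Counterexample: take A = 1, C = 1.
C → A = 1 → 1 = 3
~C = ~1 = 2
~C ∧ (C → A) = 2 ∧ 3 = 2
(C → A) → (~C ∧ (C → A)) = 3 → 2 = 2
This gives 2 ≠ 3.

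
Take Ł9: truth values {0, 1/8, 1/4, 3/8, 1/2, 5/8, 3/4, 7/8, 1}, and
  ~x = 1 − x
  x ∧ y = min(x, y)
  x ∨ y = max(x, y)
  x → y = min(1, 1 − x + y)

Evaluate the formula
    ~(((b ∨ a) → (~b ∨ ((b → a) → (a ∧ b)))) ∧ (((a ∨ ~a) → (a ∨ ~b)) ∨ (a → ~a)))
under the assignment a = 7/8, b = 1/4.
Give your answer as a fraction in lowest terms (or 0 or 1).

b ∨ a = 1/4 ∨ 7/8 = 7/8
~b = ~1/4 = 3/4
b → a = 1/4 → 7/8 = 1
a ∧ b = 7/8 ∧ 1/4 = 1/4
(b → a) → (a ∧ b) = 1 → 1/4 = 1/4
~b ∨ ((b → a) → (a ∧ b)) = 3/4 ∨ 1/4 = 3/4
(b ∨ a) → (~b ∨ ((b → a) → (a ∧ b))) = 7/8 → 3/4 = 7/8
~a = ~7/8 = 1/8
a ∨ ~a = 7/8 ∨ 1/8 = 7/8
~b = ~1/4 = 3/4
a ∨ ~b = 7/8 ∨ 3/4 = 7/8
(a ∨ ~a) → (a ∨ ~b) = 7/8 → 7/8 = 1
~a = ~7/8 = 1/8
a → ~a = 7/8 → 1/8 = 1/4
((a ∨ ~a) → (a ∨ ~b)) ∨ (a → ~a) = 1 ∨ 1/4 = 1
((b ∨ a) → (~b ∨ ((b → a) → (a ∧ b)))) ∧ (((a ∨ ~a) → (a ∨ ~b)) ∨ (a → ~a)) = 7/8 ∧ 1 = 7/8
~(((b ∨ a) → (~b ∨ ((b → a) → (a ∧ b)))) ∧ (((a ∨ ~a) → (a ∨ ~b)) ∨ (a → ~a))) = ~7/8 = 1/8

1/8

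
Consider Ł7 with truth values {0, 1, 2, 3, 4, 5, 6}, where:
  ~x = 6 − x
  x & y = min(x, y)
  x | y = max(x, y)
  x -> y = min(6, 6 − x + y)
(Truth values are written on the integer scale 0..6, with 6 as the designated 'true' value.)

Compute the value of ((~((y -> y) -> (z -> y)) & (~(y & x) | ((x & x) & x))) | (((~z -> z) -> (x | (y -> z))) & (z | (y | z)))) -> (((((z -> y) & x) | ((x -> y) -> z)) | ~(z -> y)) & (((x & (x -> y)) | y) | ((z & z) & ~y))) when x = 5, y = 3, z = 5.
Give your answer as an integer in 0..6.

5

y -> y = 3 -> 3 = 6
z -> y = 5 -> 3 = 4
(y -> y) -> (z -> y) = 6 -> 4 = 4
~((y -> y) -> (z -> y)) = ~4 = 2
y & x = 3 & 5 = 3
~(y & x) = ~3 = 3
x & x = 5 & 5 = 5
(x & x) & x = 5 & 5 = 5
~(y & x) | ((x & x) & x) = 3 | 5 = 5
~((y -> y) -> (z -> y)) & (~(y & x) | ((x & x) & x)) = 2 & 5 = 2
~z = ~5 = 1
~z -> z = 1 -> 5 = 6
y -> z = 3 -> 5 = 6
x | (y -> z) = 5 | 6 = 6
(~z -> z) -> (x | (y -> z)) = 6 -> 6 = 6
y | z = 3 | 5 = 5
z | (y | z) = 5 | 5 = 5
((~z -> z) -> (x | (y -> z))) & (z | (y | z)) = 6 & 5 = 5
(~((y -> y) -> (z -> y)) & (~(y & x) | ((x & x) & x))) | (((~z -> z) -> (x | (y -> z))) & (z | (y | z))) = 2 | 5 = 5
z -> y = 5 -> 3 = 4
(z -> y) & x = 4 & 5 = 4
x -> y = 5 -> 3 = 4
(x -> y) -> z = 4 -> 5 = 6
((z -> y) & x) | ((x -> y) -> z) = 4 | 6 = 6
z -> y = 5 -> 3 = 4
~(z -> y) = ~4 = 2
(((z -> y) & x) | ((x -> y) -> z)) | ~(z -> y) = 6 | 2 = 6
x -> y = 5 -> 3 = 4
x & (x -> y) = 5 & 4 = 4
(x & (x -> y)) | y = 4 | 3 = 4
z & z = 5 & 5 = 5
~y = ~3 = 3
(z & z) & ~y = 5 & 3 = 3
((x & (x -> y)) | y) | ((z & z) & ~y) = 4 | 3 = 4
((((z -> y) & x) | ((x -> y) -> z)) | ~(z -> y)) & (((x & (x -> y)) | y) | ((z & z) & ~y)) = 6 & 4 = 4
((~((y -> y) -> (z -> y)) & (~(y & x) | ((x & x) & x))) | (((~z -> z) -> (x | (y -> z))) & (z | (y | z)))) -> (((((z -> y) & x) | ((x -> y) -> z)) | ~(z -> y)) & (((x & (x -> y)) | y) | ((z & z) & ~y))) = 5 -> 4 = 5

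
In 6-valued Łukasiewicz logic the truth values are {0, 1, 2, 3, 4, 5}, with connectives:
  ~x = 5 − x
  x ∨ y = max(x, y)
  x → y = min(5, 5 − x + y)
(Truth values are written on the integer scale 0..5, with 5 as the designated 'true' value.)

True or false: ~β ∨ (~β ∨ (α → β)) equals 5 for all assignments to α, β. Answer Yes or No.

Counterexample: take α = 2, β = 1.
~β = ~1 = 4
~β = ~1 = 4
α → β = 2 → 1 = 4
~β ∨ (α → β) = 4 ∨ 4 = 4
~β ∨ (~β ∨ (α → β)) = 4 ∨ 4 = 4
This gives 4 ≠ 5.

No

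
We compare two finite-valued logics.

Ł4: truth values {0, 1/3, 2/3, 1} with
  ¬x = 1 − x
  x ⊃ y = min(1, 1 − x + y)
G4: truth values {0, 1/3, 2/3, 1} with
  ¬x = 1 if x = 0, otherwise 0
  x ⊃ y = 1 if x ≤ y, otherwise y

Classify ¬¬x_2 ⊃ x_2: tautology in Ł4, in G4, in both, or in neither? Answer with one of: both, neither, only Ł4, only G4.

only Ł4

In Ł4: every assignment gives 1 — tautology.
In G4: at x_2 = 1/3 the value is 1/3 — not a tautology.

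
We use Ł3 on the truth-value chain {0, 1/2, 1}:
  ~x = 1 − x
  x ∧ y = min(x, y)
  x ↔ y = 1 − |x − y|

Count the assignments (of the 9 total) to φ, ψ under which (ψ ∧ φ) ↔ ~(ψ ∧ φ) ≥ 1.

φ = 0, ψ = 0 ↦ 0  <
φ = 0, ψ = 1/2 ↦ 0  <
φ = 0, ψ = 1 ↦ 0  <
φ = 1/2, ψ = 0 ↦ 0  <
φ = 1/2, ψ = 1/2 ↦ 1  ≥
φ = 1/2, ψ = 1 ↦ 1  ≥
φ = 1, ψ = 0 ↦ 0  <
φ = 1, ψ = 1/2 ↦ 1  ≥
φ = 1, ψ = 1 ↦ 0  <
So 3 of the 9 assignments meet the threshold.

3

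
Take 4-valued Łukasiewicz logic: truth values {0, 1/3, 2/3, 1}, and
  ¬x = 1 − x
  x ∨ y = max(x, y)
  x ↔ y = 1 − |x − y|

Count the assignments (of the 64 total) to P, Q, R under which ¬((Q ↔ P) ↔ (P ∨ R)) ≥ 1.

value 1: 6 assignments (counts)
value 2/3: 12 assignments
value 1/3: 26 assignments
value 0: 20 assignments
So 6 of the 64 assignments meet the threshold.

6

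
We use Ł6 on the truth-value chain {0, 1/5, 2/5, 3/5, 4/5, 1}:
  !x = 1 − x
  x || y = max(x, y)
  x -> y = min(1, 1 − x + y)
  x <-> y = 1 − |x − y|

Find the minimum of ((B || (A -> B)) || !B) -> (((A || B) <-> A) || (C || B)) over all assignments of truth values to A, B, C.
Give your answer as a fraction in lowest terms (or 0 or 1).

3/5

Take A = 0, B = 2/5, C = 0:
A -> B = 0 -> 2/5 = 1
B || (A -> B) = 2/5 || 1 = 1
!B = !2/5 = 3/5
(B || (A -> B)) || !B = 1 || 3/5 = 1
A || B = 0 || 2/5 = 2/5
(A || B) <-> A = 2/5 <-> 0 = 3/5
C || B = 0 || 2/5 = 2/5
((A || B) <-> A) || (C || B) = 3/5 || 2/5 = 3/5
((B || (A -> B)) || !B) -> (((A || B) <-> A) || (C || B)) = 1 -> 3/5 = 3/5
No assignment yields a value below 3/5, so this is the minimum.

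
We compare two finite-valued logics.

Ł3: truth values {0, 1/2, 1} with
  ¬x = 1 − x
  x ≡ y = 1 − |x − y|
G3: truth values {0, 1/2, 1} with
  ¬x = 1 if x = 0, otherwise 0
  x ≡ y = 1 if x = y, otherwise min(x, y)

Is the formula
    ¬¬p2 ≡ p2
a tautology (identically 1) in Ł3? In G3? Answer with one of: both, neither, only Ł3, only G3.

only Ł3

In Ł3: every assignment gives 1 — tautology.
In G3: at p2 = 1/2 the value is 1/2 — not a tautology.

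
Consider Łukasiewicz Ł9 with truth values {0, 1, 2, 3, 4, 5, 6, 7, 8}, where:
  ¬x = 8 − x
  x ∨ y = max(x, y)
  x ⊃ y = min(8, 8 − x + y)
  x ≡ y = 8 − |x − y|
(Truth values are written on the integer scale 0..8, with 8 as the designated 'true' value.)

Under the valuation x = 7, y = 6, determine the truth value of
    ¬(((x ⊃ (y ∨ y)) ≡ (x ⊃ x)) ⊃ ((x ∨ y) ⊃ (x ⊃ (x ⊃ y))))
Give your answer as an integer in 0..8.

0

y ∨ y = 6 ∨ 6 = 6
x ⊃ (y ∨ y) = 7 ⊃ 6 = 7
x ⊃ x = 7 ⊃ 7 = 8
(x ⊃ (y ∨ y)) ≡ (x ⊃ x) = 7 ≡ 8 = 7
x ∨ y = 7 ∨ 6 = 7
x ⊃ y = 7 ⊃ 6 = 7
x ⊃ (x ⊃ y) = 7 ⊃ 7 = 8
(x ∨ y) ⊃ (x ⊃ (x ⊃ y)) = 7 ⊃ 8 = 8
((x ⊃ (y ∨ y)) ≡ (x ⊃ x)) ⊃ ((x ∨ y) ⊃ (x ⊃ (x ⊃ y))) = 7 ⊃ 8 = 8
¬(((x ⊃ (y ∨ y)) ≡ (x ⊃ x)) ⊃ ((x ∨ y) ⊃ (x ⊃ (x ⊃ y)))) = ¬8 = 0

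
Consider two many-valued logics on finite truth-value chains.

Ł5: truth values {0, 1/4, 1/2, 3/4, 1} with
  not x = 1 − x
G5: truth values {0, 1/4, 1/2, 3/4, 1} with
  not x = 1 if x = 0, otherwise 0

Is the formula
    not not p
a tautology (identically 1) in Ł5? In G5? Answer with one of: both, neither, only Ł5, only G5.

neither

In Ł5: at p = 0 the value is 0 — not a tautology.
In G5: at p = 0 the value is 0 — not a tautology.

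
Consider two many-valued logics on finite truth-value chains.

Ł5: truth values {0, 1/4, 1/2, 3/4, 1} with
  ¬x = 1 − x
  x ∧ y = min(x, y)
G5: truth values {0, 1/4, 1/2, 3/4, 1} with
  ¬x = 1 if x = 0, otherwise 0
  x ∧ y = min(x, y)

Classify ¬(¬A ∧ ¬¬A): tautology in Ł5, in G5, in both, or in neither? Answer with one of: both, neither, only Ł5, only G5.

only G5

In Ł5: at A = 1/4 the value is 3/4 — not a tautology.
In G5: every assignment gives 1 — tautology.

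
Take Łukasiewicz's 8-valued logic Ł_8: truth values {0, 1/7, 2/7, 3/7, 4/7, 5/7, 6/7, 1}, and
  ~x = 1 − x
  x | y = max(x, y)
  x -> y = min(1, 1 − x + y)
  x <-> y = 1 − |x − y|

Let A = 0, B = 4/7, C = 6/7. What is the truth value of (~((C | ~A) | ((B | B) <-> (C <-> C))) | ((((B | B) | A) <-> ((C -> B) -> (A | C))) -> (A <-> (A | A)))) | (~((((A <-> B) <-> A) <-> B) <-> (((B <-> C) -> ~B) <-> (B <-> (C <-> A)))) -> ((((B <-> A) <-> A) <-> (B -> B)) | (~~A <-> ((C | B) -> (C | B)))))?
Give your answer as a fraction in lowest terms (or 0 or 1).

1

~A = ~0 = 1
C | ~A = 6/7 | 1 = 1
B | B = 4/7 | 4/7 = 4/7
C <-> C = 6/7 <-> 6/7 = 1
(B | B) <-> (C <-> C) = 4/7 <-> 1 = 4/7
(C | ~A) | ((B | B) <-> (C <-> C)) = 1 | 4/7 = 1
~((C | ~A) | ((B | B) <-> (C <-> C))) = ~1 = 0
B | B = 4/7 | 4/7 = 4/7
(B | B) | A = 4/7 | 0 = 4/7
C -> B = 6/7 -> 4/7 = 5/7
A | C = 0 | 6/7 = 6/7
(C -> B) -> (A | C) = 5/7 -> 6/7 = 1
((B | B) | A) <-> ((C -> B) -> (A | C)) = 4/7 <-> 1 = 4/7
A | A = 0 | 0 = 0
A <-> (A | A) = 0 <-> 0 = 1
(((B | B) | A) <-> ((C -> B) -> (A | C))) -> (A <-> (A | A)) = 4/7 -> 1 = 1
~((C | ~A) | ((B | B) <-> (C <-> C))) | ((((B | B) | A) <-> ((C -> B) -> (A | C))) -> (A <-> (A | A))) = 0 | 1 = 1
A <-> B = 0 <-> 4/7 = 3/7
(A <-> B) <-> A = 3/7 <-> 0 = 4/7
((A <-> B) <-> A) <-> B = 4/7 <-> 4/7 = 1
B <-> C = 4/7 <-> 6/7 = 5/7
~B = ~4/7 = 3/7
(B <-> C) -> ~B = 5/7 -> 3/7 = 5/7
C <-> A = 6/7 <-> 0 = 1/7
B <-> (C <-> A) = 4/7 <-> 1/7 = 4/7
((B <-> C) -> ~B) <-> (B <-> (C <-> A)) = 5/7 <-> 4/7 = 6/7
(((A <-> B) <-> A) <-> B) <-> (((B <-> C) -> ~B) <-> (B <-> (C <-> A))) = 1 <-> 6/7 = 6/7
~((((A <-> B) <-> A) <-> B) <-> (((B <-> C) -> ~B) <-> (B <-> (C <-> A)))) = ~6/7 = 1/7
B <-> A = 4/7 <-> 0 = 3/7
(B <-> A) <-> A = 3/7 <-> 0 = 4/7
B -> B = 4/7 -> 4/7 = 1
((B <-> A) <-> A) <-> (B -> B) = 4/7 <-> 1 = 4/7
~A = ~0 = 1
~~A = ~1 = 0
C | B = 6/7 | 4/7 = 6/7
C | B = 6/7 | 4/7 = 6/7
(C | B) -> (C | B) = 6/7 -> 6/7 = 1
~~A <-> ((C | B) -> (C | B)) = 0 <-> 1 = 0
(((B <-> A) <-> A) <-> (B -> B)) | (~~A <-> ((C | B) -> (C | B))) = 4/7 | 0 = 4/7
~((((A <-> B) <-> A) <-> B) <-> (((B <-> C) -> ~B) <-> (B <-> (C <-> A)))) -> ((((B <-> A) <-> A) <-> (B -> B)) | (~~A <-> ((C | B) -> (C | B)))) = 1/7 -> 4/7 = 1
(~((C | ~A) | ((B | B) <-> (C <-> C))) | ((((B | B) | A) <-> ((C -> B) -> (A | C))) -> (A <-> (A | A)))) | (~((((A <-> B) <-> A) <-> B) <-> (((B <-> C) -> ~B) <-> (B <-> (C <-> A)))) -> ((((B <-> A) <-> A) <-> (B -> B)) | (~~A <-> ((C | B) -> (C | B))))) = 1 | 1 = 1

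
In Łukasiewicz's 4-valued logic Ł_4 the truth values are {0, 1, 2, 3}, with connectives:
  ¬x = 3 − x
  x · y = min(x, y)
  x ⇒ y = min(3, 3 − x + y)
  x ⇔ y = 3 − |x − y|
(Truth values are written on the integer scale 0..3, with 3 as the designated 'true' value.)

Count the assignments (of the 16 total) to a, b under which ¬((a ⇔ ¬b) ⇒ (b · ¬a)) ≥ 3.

a = 0, b = 0 ↦ 0  <
a = 0, b = 1 ↦ 0  <
a = 0, b = 2 ↦ 0  <
a = 0, b = 3 ↦ 0  <
a = 1, b = 0 ↦ 1  <
a = 1, b = 1 ↦ 1  <
a = 1, b = 2 ↦ 1  <
a = 1, b = 3 ↦ 0  <
a = 2, b = 0 ↦ 2  <
a = 2, b = 1 ↦ 2  <
a = 2, b = 2 ↦ 1  <
a = 2, b = 3 ↦ 0  <
a = 3, b = 0 ↦ 3  ≥
a = 3, b = 1 ↦ 2  <
a = 3, b = 2 ↦ 1  <
a = 3, b = 3 ↦ 0  <
So 1 of the 16 assignments meets the threshold.

1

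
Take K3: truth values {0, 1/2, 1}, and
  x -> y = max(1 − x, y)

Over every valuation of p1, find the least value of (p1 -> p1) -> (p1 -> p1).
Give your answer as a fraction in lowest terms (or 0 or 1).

1/2

Take p1 = 1/2:
p1 -> p1 = 1/2 -> 1/2 = 1/2
p1 -> p1 = 1/2 -> 1/2 = 1/2
(p1 -> p1) -> (p1 -> p1) = 1/2 -> 1/2 = 1/2
No assignment yields a value below 1/2, so this is the minimum.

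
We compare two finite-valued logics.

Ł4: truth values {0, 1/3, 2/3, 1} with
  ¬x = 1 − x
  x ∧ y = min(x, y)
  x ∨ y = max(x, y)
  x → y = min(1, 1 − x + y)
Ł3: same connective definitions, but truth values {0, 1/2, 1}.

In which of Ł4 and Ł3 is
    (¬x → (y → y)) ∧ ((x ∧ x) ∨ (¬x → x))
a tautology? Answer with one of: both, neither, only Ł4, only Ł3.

In Ł4: at x = 0, y = 0 the value is 0 — not a tautology.
In Ł3: at x = 0, y = 0 the value is 0 — not a tautology.

neither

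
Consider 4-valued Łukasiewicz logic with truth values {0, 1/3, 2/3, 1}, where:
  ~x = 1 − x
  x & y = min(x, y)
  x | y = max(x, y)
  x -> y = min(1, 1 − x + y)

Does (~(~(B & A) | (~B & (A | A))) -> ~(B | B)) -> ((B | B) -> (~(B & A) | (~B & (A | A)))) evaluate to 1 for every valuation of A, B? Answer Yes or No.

A = 0, B = 0 ↦ 1
A = 0, B = 1/3 ↦ 1
A = 0, B = 2/3 ↦ 1
A = 0, B = 1 ↦ 1
A = 1/3, B = 0 ↦ 1
A = 1/3, B = 1/3 ↦ 1
A = 1/3, B = 2/3 ↦ 1
A = 1/3, B = 1 ↦ 1
A = 2/3, B = 0 ↦ 1
A = 2/3, B = 1/3 ↦ 1
A = 2/3, B = 2/3 ↦ 1
A = 2/3, B = 1 ↦ 1
A = 1, B = 0 ↦ 1
A = 1, B = 1/3 ↦ 1
A = 1, B = 2/3 ↦ 1
A = 1, B = 1 ↦ 1
Every assignment gives a value ≥ 1.

Yes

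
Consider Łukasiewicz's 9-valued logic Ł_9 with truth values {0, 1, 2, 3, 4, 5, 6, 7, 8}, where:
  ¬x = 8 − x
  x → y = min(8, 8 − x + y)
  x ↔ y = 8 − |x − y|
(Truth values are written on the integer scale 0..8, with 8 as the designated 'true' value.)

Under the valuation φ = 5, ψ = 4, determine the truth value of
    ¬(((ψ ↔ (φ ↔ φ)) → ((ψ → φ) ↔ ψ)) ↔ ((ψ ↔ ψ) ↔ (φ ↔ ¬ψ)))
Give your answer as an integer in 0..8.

1

φ ↔ φ = 5 ↔ 5 = 8
ψ ↔ (φ ↔ φ) = 4 ↔ 8 = 4
ψ → φ = 4 → 5 = 8
(ψ → φ) ↔ ψ = 8 ↔ 4 = 4
(ψ ↔ (φ ↔ φ)) → ((ψ → φ) ↔ ψ) = 4 → 4 = 8
ψ ↔ ψ = 4 ↔ 4 = 8
¬ψ = ¬4 = 4
φ ↔ ¬ψ = 5 ↔ 4 = 7
(ψ ↔ ψ) ↔ (φ ↔ ¬ψ) = 8 ↔ 7 = 7
((ψ ↔ (φ ↔ φ)) → ((ψ → φ) ↔ ψ)) ↔ ((ψ ↔ ψ) ↔ (φ ↔ ¬ψ)) = 8 ↔ 7 = 7
¬(((ψ ↔ (φ ↔ φ)) → ((ψ → φ) ↔ ψ)) ↔ ((ψ ↔ ψ) ↔ (φ ↔ ¬ψ))) = ¬7 = 1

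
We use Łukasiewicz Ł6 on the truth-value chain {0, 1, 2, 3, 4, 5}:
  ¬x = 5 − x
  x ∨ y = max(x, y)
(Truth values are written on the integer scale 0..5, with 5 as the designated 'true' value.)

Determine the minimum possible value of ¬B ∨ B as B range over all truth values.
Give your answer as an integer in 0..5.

3

Take B = 2:
¬B = ¬2 = 3
¬B ∨ B = 3 ∨ 2 = 3
No assignment yields a value below 3, so this is the minimum.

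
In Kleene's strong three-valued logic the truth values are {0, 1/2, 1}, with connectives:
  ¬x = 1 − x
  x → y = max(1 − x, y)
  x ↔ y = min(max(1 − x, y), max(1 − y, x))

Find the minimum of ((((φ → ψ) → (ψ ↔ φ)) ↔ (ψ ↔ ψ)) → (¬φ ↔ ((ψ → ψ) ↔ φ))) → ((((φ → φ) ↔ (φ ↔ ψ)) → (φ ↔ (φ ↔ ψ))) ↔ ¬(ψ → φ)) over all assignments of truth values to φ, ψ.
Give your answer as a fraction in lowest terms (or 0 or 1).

1/2

Take φ = 0, ψ = 1/2:
φ → ψ = 0 → 1/2 = 1
ψ ↔ φ = 1/2 ↔ 0 = 1/2
(φ → ψ) → (ψ ↔ φ) = 1 → 1/2 = 1/2
ψ ↔ ψ = 1/2 ↔ 1/2 = 1/2
((φ → ψ) → (ψ ↔ φ)) ↔ (ψ ↔ ψ) = 1/2 ↔ 1/2 = 1/2
¬φ = ¬0 = 1
ψ → ψ = 1/2 → 1/2 = 1/2
(ψ → ψ) ↔ φ = 1/2 ↔ 0 = 1/2
¬φ ↔ ((ψ → ψ) ↔ φ) = 1 ↔ 1/2 = 1/2
(((φ → ψ) → (ψ ↔ φ)) ↔ (ψ ↔ ψ)) → (¬φ ↔ ((ψ → ψ) ↔ φ)) = 1/2 → 1/2 = 1/2
φ → φ = 0 → 0 = 1
φ ↔ ψ = 0 ↔ 1/2 = 1/2
(φ → φ) ↔ (φ ↔ ψ) = 1 ↔ 1/2 = 1/2
φ ↔ ψ = 0 ↔ 1/2 = 1/2
φ ↔ (φ ↔ ψ) = 0 ↔ 1/2 = 1/2
((φ → φ) ↔ (φ ↔ ψ)) → (φ ↔ (φ ↔ ψ)) = 1/2 → 1/2 = 1/2
ψ → φ = 1/2 → 0 = 1/2
¬(ψ → φ) = ¬1/2 = 1/2
(((φ → φ) ↔ (φ ↔ ψ)) → (φ ↔ (φ ↔ ψ))) ↔ ¬(ψ → φ) = 1/2 ↔ 1/2 = 1/2
((((φ → ψ) → (ψ ↔ φ)) ↔ (ψ ↔ ψ)) → (¬φ ↔ ((ψ → ψ) ↔ φ))) → ((((φ → φ) ↔ (φ ↔ ψ)) → (φ ↔ (φ ↔ ψ))) ↔ ¬(ψ → φ)) = 1/2 → 1/2 = 1/2
No assignment yields a value below 1/2, so this is the minimum.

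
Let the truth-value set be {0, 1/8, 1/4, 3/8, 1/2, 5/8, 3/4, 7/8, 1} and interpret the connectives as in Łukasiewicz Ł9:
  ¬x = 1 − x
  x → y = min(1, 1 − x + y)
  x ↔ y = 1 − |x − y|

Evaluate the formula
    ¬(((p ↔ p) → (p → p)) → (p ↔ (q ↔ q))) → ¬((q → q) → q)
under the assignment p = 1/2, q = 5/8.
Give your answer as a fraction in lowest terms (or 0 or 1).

p ↔ p = 1/2 ↔ 1/2 = 1
p → p = 1/2 → 1/2 = 1
(p ↔ p) → (p → p) = 1 → 1 = 1
q ↔ q = 5/8 ↔ 5/8 = 1
p ↔ (q ↔ q) = 1/2 ↔ 1 = 1/2
((p ↔ p) → (p → p)) → (p ↔ (q ↔ q)) = 1 → 1/2 = 1/2
¬(((p ↔ p) → (p → p)) → (p ↔ (q ↔ q))) = ¬1/2 = 1/2
q → q = 5/8 → 5/8 = 1
(q → q) → q = 1 → 5/8 = 5/8
¬((q → q) → q) = ¬5/8 = 3/8
¬(((p ↔ p) → (p → p)) → (p ↔ (q ↔ q))) → ¬((q → q) → q) = 1/2 → 3/8 = 7/8

7/8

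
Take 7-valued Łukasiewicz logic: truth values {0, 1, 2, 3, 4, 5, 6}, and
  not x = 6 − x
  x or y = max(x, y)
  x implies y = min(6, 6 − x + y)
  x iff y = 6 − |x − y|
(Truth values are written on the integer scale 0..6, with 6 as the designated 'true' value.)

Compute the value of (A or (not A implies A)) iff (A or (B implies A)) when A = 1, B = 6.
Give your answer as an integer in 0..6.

5

not A = not 1 = 5
not A implies A = 5 implies 1 = 2
A or (not A implies A) = 1 or 2 = 2
B implies A = 6 implies 1 = 1
A or (B implies A) = 1 or 1 = 1
(A or (not A implies A)) iff (A or (B implies A)) = 2 iff 1 = 5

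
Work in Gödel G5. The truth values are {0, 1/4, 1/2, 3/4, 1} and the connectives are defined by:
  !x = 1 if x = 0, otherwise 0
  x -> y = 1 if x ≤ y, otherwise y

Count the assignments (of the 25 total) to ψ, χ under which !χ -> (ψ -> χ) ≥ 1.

21

value 1: 21 assignments (counts)
value 0: 4 assignments
So 21 of the 25 assignments meet the threshold.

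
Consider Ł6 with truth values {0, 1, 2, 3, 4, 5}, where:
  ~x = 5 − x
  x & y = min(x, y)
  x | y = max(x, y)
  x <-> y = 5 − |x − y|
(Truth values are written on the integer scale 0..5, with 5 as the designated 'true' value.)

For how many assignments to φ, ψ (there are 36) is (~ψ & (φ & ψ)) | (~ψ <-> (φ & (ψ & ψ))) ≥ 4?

14

value 5: 3 assignments (counts)
value 4: 11 assignments (counts)
value 3: 4 assignments
value 2: 9 assignments
value 1: 2 assignments
value 0: 7 assignments
So 14 of the 36 assignments meet the threshold.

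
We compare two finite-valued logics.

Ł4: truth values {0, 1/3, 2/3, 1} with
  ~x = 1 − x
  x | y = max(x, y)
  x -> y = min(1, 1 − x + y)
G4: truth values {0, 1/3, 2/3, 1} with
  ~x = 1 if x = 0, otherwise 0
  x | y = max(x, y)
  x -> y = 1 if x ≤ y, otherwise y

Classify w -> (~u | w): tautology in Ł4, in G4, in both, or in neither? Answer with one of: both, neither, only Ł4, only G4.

In Ł4: every assignment gives 1 — tautology.
In G4: every assignment gives 1 — tautology.

both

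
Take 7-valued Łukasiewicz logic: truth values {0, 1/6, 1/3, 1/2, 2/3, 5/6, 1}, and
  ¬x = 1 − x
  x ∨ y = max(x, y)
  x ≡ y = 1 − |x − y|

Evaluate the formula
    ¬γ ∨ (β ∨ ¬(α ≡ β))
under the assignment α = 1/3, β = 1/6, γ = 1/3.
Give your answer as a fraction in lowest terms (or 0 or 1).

¬γ = ¬1/3 = 2/3
α ≡ β = 1/3 ≡ 1/6 = 5/6
¬(α ≡ β) = ¬5/6 = 1/6
β ∨ ¬(α ≡ β) = 1/6 ∨ 1/6 = 1/6
¬γ ∨ (β ∨ ¬(α ≡ β)) = 2/3 ∨ 1/6 = 2/3

2/3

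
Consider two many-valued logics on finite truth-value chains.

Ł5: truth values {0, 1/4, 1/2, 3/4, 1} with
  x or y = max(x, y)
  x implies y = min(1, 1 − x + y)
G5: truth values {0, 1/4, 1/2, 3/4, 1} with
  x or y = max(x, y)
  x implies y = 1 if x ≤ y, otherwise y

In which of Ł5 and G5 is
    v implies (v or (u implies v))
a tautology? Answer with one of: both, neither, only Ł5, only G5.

In Ł5: every assignment gives 1 — tautology.
In G5: every assignment gives 1 — tautology.

both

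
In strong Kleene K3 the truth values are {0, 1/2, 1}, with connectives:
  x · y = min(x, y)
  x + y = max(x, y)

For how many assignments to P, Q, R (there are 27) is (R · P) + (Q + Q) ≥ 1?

value 1: 11 assignments (counts)
value 1/2: 11 assignments
value 0: 5 assignments
So 11 of the 27 assignments meet the threshold.

11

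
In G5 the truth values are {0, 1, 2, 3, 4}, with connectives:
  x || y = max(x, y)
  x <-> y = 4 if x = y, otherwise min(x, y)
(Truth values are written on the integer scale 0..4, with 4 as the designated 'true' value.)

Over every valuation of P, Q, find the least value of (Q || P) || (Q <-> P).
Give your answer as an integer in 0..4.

1

Take P = 0, Q = 1:
Q || P = 1 || 0 = 1
Q <-> P = 1 <-> 0 = 0
(Q || P) || (Q <-> P) = 1 || 0 = 1
No assignment yields a value below 1, so this is the minimum.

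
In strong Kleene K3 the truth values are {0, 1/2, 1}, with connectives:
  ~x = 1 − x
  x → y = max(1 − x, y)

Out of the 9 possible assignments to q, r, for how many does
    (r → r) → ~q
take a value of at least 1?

q = 0, r = 0 ↦ 1  ≥
q = 0, r = 1/2 ↦ 1  ≥
q = 0, r = 1 ↦ 1  ≥
q = 1/2, r = 0 ↦ 1/2  <
q = 1/2, r = 1/2 ↦ 1/2  <
q = 1/2, r = 1 ↦ 1/2  <
q = 1, r = 0 ↦ 0  <
q = 1, r = 1/2 ↦ 1/2  <
q = 1, r = 1 ↦ 0  <
So 3 of the 9 assignments meet the threshold.

3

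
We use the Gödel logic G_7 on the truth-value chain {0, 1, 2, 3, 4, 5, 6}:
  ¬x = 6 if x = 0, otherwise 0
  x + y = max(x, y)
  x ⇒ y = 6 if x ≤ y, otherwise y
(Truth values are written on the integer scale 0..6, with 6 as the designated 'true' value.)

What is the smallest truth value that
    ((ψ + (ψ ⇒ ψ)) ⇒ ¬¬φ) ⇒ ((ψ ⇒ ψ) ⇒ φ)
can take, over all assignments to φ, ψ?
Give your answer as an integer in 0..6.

Take φ = 1, ψ = 0:
ψ ⇒ ψ = 0 ⇒ 0 = 6
ψ + (ψ ⇒ ψ) = 0 + 6 = 6
¬φ = ¬1 = 0
¬¬φ = ¬0 = 6
(ψ + (ψ ⇒ ψ)) ⇒ ¬¬φ = 6 ⇒ 6 = 6
ψ ⇒ ψ = 0 ⇒ 0 = 6
(ψ ⇒ ψ) ⇒ φ = 6 ⇒ 1 = 1
((ψ + (ψ ⇒ ψ)) ⇒ ¬¬φ) ⇒ ((ψ ⇒ ψ) ⇒ φ) = 6 ⇒ 1 = 1
No assignment yields a value below 1, so this is the minimum.

1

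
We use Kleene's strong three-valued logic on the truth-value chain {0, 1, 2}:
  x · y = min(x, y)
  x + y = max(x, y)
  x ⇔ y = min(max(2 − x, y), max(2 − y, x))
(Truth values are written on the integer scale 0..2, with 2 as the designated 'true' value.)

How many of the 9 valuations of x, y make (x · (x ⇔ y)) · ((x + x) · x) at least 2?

x = 0, y = 0 ↦ 0  <
x = 0, y = 1 ↦ 0  <
x = 0, y = 2 ↦ 0  <
x = 1, y = 0 ↦ 1  <
x = 1, y = 1 ↦ 1  <
x = 1, y = 2 ↦ 1  <
x = 2, y = 0 ↦ 0  <
x = 2, y = 1 ↦ 1  <
x = 2, y = 2 ↦ 2  ≥
So 1 of the 9 assignments meets the threshold.

1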